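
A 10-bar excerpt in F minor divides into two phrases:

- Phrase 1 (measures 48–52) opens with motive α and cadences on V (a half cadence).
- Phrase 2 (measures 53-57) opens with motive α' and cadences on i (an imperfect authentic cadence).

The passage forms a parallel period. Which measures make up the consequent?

measures 53–57

The phrase ending with the weaker cadence (half cadence) is the antecedent; the one ending more conclusively (imperfect authentic cadence) is the consequent. The consequent is measures 53–57.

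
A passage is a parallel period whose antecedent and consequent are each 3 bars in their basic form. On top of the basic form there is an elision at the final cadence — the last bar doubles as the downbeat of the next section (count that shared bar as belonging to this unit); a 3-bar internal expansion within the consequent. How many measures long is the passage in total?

Basic parallel period: 3 + 3 = 6 bars.
6 (basic form) + 3 (internal expansion) = 9.
The elision shares a bar with the next section but does not change this unit's count.

9 measures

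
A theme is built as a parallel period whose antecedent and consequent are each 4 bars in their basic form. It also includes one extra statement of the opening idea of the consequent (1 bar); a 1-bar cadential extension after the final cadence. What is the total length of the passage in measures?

10 measures

Basic parallel period: 4 + 4 = 8 bars.
8 (basic form) + 1 (extra statement) + 1 (cadential extension) = 10.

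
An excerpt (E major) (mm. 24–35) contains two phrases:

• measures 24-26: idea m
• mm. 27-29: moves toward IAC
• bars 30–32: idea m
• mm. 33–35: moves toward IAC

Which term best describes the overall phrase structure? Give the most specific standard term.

Both phrases have the same opening (m) and the same cadence (imperfect authentic cadence): the second is a restatement, not a consequent, so this is a repeated phrase rather than a period.

repeated phrase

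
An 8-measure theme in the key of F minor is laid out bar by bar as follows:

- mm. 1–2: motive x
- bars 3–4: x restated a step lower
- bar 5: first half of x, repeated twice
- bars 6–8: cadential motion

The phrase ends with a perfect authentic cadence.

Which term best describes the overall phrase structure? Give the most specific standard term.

sentence

Basic idea (measures 1-2) + its repetition (bars 3–4) form the presentation; fragmentation and cadence (measures 5–8) form the continuation — the 8-bar whole is a sentence.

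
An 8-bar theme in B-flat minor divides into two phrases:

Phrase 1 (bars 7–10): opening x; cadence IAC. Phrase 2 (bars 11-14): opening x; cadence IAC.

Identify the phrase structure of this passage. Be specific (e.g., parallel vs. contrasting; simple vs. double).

repeated phrase

Both phrases have the same opening (x) and the same cadence (imperfect authentic cadence): the second is a restatement, not a consequent, so this is a repeated phrase rather than a period.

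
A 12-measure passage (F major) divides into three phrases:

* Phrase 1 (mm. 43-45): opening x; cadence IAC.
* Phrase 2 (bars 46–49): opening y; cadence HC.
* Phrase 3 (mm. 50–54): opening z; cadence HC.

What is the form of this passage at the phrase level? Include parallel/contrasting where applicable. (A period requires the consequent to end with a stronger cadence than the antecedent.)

phrase group

The final phrase closes with a half cadence, which is not stronger than the preceding half cadence; the 3 phrases lack an overall antecedent–consequent design and so form a phrase group.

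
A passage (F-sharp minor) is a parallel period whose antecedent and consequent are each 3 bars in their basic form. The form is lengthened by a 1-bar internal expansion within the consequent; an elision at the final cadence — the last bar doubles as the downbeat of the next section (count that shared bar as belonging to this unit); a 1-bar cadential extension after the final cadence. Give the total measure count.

Basic parallel period: 3 + 3 = 6 bars.
6 (basic form) + 1 (internal expansion) + 1 (cadential extension) = 8.
The elision shares a bar with the next section but does not change this unit's count.

8 measures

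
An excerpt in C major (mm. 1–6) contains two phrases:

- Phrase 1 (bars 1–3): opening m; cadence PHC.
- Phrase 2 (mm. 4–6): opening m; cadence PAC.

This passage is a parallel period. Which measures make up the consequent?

The antecedent is the phrase ending with the weaker cadence (Phrygian half cadence, phrase 1) and the consequent the one ending more conclusively (perfect authentic cadence, phrase 2); the consequent is mm. 4-6.

measures 4–6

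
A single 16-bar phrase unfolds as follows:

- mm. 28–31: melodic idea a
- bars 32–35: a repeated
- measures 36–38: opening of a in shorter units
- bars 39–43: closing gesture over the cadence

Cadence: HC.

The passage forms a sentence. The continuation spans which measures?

After the presentation (mm. 28-35), the continuation covers the fragmentation through the cadence: mm. 36–43.

measures 36–43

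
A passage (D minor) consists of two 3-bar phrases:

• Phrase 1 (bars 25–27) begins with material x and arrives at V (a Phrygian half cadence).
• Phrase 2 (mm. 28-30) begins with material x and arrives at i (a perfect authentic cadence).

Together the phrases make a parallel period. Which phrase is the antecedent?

The phrase ending with the weaker cadence (Phrygian half cadence) is the antecedent; the one ending more conclusively (perfect authentic cadence) is the consequent. The antecedent is phrase 1.

phrase 1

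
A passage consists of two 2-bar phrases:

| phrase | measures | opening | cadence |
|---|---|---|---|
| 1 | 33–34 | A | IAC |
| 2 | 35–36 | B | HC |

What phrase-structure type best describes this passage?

The second phrase closes with a half cadence, which is not stronger than the first phrase's imperfect authentic cadence; without a weak→strong cadential pair there is no antecedent–consequent relationship, so this is a phrase group rather than a period.

phrase group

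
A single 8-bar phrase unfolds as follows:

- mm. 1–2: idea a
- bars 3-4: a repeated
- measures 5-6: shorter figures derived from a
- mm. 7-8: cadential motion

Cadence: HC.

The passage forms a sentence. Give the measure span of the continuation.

After the presentation (mm. 1–4), the continuation covers the fragmentation through the cadence: mm. 5-8.

measures 5–8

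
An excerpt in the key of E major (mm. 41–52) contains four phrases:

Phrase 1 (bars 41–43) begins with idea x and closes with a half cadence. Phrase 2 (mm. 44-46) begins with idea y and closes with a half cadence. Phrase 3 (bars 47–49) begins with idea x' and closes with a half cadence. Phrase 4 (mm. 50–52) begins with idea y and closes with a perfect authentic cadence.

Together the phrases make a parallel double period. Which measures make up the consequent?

measures 47–52

In a double period the first pair of phrases (ending half cadence) is the large antecedent and the second pair (ending perfect authentic cadence) is the large consequent; the consequent is measures 47–52.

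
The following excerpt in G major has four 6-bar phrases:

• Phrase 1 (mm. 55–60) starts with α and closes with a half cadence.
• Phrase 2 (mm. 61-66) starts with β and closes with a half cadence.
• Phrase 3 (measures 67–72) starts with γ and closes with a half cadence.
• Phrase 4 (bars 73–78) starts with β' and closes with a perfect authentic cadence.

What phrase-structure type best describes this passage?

contrasting double period

Four phrases in two halves: the first half (mm. 55–66) ends with a half cadence, the second (mm. 67-78) with a perfect authentic cadence — a large antecedent–consequent pair, i.e. a double period.
Phrase 3 begins with different material from phrase 1, making it contrasting.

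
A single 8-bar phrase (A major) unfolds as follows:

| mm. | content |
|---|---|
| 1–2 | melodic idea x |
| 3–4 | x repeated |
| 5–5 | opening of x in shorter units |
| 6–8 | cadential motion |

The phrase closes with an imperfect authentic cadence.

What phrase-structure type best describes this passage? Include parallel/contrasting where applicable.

sentence

Basic idea (mm. 1-2) + its repetition (bars 3-4) form the presentation; fragmentation and cadence (mm. 5–8) form the continuation — the 8-bar whole is a sentence.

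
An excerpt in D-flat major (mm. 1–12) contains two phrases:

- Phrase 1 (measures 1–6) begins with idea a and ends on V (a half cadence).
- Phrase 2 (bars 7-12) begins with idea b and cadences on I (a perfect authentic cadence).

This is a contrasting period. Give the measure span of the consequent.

The phrase ending with the weaker cadence (half cadence) is the antecedent; the one ending more conclusively (perfect authentic cadence) is the consequent. The consequent is measures 7–12.

measures 7–12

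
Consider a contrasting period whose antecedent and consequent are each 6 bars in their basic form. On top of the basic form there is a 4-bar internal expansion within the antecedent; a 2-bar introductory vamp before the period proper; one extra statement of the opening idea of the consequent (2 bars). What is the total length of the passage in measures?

Basic contrasting period: 6 + 6 = 12 bars.
12 (basic form) + 4 (internal expansion) + 2 (introduction) + 2 (extra statement) = 20.

20 measures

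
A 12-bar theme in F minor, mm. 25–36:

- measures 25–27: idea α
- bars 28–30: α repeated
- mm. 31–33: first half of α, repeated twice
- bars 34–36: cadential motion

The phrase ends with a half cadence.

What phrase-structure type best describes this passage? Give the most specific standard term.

sentence

Basic idea (measures 25–27) + its repetition (bars 28–30) form the presentation; fragmentation and cadence (measures 31-36) form the continuation — the 12-bar whole is a sentence.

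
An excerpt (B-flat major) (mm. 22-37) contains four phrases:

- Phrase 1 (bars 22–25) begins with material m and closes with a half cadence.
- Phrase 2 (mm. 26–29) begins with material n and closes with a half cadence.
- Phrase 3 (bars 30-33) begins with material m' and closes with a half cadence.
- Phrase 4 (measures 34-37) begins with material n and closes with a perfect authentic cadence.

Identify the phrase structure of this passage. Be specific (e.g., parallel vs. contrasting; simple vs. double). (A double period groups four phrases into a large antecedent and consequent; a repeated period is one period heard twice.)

Four phrases in two halves: the first half (bars 22-29) ends with a half cadence, the second (bars 30-37) with a perfect authentic cadence — a large antecedent–consequent pair, i.e. a double period.
Phrase 3 begins with the same material as phrase 1, making it parallel.

parallel double period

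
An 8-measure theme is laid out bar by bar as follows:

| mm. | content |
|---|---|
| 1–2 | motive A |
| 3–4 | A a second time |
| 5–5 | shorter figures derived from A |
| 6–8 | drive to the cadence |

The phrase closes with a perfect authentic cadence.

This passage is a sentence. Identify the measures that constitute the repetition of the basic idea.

measures 3–4

The presentation of a sentence is the basic idea (measures 1–2) plus its repetition (mm. 3–4); the repetition of the basic idea is therefore measures 3-4.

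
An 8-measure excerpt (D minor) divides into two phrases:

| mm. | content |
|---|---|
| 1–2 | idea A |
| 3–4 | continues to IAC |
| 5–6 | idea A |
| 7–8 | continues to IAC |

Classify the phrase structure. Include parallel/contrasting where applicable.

Both phrases have the same opening (A) and the same cadence (imperfect authentic cadence): the second is a restatement, not a consequent, so this is a repeated phrase rather than a period.

repeated phrase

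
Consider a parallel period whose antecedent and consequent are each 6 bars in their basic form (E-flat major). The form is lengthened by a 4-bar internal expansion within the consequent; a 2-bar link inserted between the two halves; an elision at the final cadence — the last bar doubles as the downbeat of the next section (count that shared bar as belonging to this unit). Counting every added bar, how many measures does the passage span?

Basic parallel period: 6 + 6 = 12 bars.
12 (basic form) + 4 (internal expansion) + 2 (link) = 18.
The elision shares a bar with the next section but does not change this unit's count.

18 measures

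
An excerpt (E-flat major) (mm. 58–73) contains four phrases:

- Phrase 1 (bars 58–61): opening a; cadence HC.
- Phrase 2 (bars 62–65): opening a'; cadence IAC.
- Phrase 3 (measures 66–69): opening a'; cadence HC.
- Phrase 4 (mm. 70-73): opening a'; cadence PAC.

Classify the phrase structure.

Four phrases in two halves: the first half (mm. 58–65) ends with an imperfect authentic cadence, the second (bars 66–73) with a perfect authentic cadence — a large antecedent–consequent pair, i.e. a double period.
Phrase 3 begins with the same material as phrase 1, making it parallel.

parallel double period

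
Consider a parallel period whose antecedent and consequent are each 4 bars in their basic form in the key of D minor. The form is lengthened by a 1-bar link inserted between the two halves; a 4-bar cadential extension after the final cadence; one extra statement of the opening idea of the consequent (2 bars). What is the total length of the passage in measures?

Basic parallel period: 4 + 4 = 8 bars.
8 (basic form) + 1 (link) + 4 (cadential extension) + 2 (extra statement) = 15.

15 measures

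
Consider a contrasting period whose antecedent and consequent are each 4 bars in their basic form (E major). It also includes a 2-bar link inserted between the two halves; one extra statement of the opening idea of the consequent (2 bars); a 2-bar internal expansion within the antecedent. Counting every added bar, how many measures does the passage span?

Basic contrasting period: 4 + 4 = 8 bars.
8 (basic form) + 2 (link) + 2 (extra statement) + 2 (internal expansion) = 14.

14 measures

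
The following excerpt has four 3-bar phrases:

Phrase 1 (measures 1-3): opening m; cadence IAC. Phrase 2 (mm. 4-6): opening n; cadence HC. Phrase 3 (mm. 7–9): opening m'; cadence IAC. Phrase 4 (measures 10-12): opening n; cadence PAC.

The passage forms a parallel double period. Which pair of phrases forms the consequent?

In a double period the first pair of phrases (ending half cadence) is the large antecedent and the second pair (ending perfect authentic cadence) is the large consequent; the consequent is phrases 3 and 4.

phrases 3 and 4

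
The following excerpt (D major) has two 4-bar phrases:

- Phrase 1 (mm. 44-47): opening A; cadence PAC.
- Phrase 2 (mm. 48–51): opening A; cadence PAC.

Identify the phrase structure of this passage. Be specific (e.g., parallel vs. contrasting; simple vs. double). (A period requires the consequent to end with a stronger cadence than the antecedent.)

repeated phrase

Both phrases have the same opening (A) and the same cadence (perfect authentic cadence): the second is a restatement, not a consequent, so this is a repeated phrase rather than a period.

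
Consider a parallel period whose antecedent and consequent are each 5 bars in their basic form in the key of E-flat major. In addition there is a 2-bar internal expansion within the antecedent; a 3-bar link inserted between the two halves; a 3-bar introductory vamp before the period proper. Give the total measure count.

Basic parallel period: 5 + 5 = 10 bars.
10 (basic form) + 2 (internal expansion) + 3 (link) + 3 (introduction) = 18.

18 measures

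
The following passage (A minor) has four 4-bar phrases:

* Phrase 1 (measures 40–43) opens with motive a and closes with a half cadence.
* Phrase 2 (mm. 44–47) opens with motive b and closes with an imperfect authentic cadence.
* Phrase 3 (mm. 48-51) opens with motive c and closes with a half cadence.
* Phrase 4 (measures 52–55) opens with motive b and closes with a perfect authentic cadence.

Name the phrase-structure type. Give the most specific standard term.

Four phrases in two halves: the first half (bars 40–47) ends with an imperfect authentic cadence, the second (bars 48–55) with a perfect authentic cadence — a large antecedent–consequent pair, i.e. a double period.
Phrase 3 begins with different material from phrase 1, making it contrasting.

contrasting double period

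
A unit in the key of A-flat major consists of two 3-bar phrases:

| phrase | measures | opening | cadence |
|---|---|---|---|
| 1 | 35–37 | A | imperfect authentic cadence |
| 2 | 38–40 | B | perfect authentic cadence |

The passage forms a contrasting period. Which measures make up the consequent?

The phrase ending with the weaker cadence (imperfect authentic cadence) is the antecedent; the one ending more conclusively (perfect authentic cadence) is the consequent. The consequent is measures 38–40.

measures 38–40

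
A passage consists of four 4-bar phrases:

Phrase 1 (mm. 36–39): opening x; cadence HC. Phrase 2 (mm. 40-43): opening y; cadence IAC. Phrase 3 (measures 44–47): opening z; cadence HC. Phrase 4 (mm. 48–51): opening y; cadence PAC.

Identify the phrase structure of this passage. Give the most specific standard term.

Four phrases in two halves: the first half (measures 36-43) ends with an imperfect authentic cadence, the second (mm. 44–51) with a perfect authentic cadence — a large antecedent–consequent pair, i.e. a double period.
Phrase 3 begins with different material from phrase 1, making it contrasting.

contrasting double period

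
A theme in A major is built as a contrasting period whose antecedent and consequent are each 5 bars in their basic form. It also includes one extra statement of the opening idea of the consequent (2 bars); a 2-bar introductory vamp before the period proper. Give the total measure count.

Basic contrasting period: 5 + 5 = 10 bars.
10 (basic form) + 2 (extra statement) + 2 (introduction) = 14.

14 measures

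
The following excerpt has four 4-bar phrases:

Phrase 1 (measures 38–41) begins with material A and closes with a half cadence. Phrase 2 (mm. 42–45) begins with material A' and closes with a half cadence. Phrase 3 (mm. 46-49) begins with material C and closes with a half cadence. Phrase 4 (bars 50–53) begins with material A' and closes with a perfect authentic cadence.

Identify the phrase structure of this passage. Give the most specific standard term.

contrasting double period

Four phrases in two halves: the first half (bars 38–45) ends with a half cadence, the second (measures 46–53) with a perfect authentic cadence — a large antecedent–consequent pair, i.e. a double period.
Phrase 3 begins with different material from phrase 1, making it contrasting.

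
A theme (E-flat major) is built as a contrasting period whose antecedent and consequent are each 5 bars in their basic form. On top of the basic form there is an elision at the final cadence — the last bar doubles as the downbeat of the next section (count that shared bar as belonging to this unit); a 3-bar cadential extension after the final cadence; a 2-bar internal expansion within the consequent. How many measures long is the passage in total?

15 measures

Basic contrasting period: 5 + 5 = 10 bars.
10 (basic form) + 3 (cadential extension) + 2 (internal expansion) = 15.
The elision shares a bar with the next section but does not change this unit's count.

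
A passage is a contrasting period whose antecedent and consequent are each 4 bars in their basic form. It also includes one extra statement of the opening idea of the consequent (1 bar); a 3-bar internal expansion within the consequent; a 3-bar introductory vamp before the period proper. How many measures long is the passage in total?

15 measures

Basic contrasting period: 4 + 4 = 8 bars.
8 (basic form) + 1 (extra statement) + 3 (internal expansion) + 3 (introduction) = 15.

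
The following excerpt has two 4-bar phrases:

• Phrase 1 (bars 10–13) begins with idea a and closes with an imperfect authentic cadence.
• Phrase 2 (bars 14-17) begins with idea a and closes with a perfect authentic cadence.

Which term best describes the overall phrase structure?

Phrase 1 ends with an imperfect authentic cadence (weaker) and phrase 2 with a perfect authentic cadence (stronger): antecedent + consequent = a period.
The two phrases open with the same material (a / a), so the period is parallel.

parallel period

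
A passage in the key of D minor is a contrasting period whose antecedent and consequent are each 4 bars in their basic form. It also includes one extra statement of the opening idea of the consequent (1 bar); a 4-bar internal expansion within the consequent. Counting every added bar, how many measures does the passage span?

Basic contrasting period: 4 + 4 = 8 bars.
8 (basic form) + 1 (extra statement) + 4 (internal expansion) = 13.

13 measures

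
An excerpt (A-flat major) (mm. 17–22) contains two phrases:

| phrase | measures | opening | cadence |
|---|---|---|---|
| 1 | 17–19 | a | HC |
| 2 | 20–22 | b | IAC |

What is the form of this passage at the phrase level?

Phrase 1 ends with a half cadence (weaker) and phrase 2 with an imperfect authentic cadence (stronger): antecedent + consequent = a period.
The two phrases open with different material (a / b), so the period is contrasting.

contrasting period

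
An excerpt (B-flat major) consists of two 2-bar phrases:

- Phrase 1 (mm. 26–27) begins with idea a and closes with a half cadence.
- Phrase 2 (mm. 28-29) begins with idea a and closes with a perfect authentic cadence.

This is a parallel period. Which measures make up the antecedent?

The phrase ending with the weaker cadence (half cadence) is the antecedent; the one ending more conclusively (perfect authentic cadence) is the consequent. The antecedent is measures 26–27.

measures 26–27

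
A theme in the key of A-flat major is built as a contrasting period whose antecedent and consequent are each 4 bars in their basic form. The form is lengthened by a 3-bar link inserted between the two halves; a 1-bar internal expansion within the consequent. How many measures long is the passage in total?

12 measures

Basic contrasting period: 4 + 4 = 8 bars.
8 (basic form) + 3 (link) + 1 (internal expansion) = 12.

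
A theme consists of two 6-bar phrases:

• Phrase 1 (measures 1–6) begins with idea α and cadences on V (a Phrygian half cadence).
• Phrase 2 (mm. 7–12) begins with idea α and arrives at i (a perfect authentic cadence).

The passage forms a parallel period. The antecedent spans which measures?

measures 1–6

The antecedent is the phrase ending with the weaker cadence (Phrygian half cadence, phrase 1) and the consequent the one ending more conclusively (perfect authentic cadence, phrase 2); the antecedent is mm. 1-6.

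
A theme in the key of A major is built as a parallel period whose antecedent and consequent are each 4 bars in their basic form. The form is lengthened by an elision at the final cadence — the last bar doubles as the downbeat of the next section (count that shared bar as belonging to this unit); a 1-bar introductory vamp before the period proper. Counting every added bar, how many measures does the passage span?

Basic parallel period: 4 + 4 = 8 bars.
8 (basic form) + 1 (introduction) = 9.
The elision shares a bar with the next section but does not change this unit's count.

9 measures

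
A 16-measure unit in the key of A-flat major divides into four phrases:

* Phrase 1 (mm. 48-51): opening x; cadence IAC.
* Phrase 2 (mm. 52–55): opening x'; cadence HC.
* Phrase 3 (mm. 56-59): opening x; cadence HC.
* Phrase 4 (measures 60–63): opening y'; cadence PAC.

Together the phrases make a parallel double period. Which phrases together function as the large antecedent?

In a double period the first pair of phrases (ending half cadence) is the large antecedent and the second pair (ending perfect authentic cadence) is the large consequent; the antecedent is phrases 1 and 2.

phrases 1 and 2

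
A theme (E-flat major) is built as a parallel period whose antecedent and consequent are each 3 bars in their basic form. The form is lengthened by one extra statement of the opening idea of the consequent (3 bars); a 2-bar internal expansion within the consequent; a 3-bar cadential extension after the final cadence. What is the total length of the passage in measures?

14 measures

Basic parallel period: 3 + 3 = 6 bars.
6 (basic form) + 3 (extra statement) + 2 (internal expansion) + 3 (cadential extension) = 14.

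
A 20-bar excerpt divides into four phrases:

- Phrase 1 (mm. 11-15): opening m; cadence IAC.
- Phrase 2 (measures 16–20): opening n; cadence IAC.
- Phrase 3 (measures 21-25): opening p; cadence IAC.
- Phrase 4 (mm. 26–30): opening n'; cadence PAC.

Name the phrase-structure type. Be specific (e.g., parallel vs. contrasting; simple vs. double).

Four phrases in two halves: the first half (bars 11–20) ends with an imperfect authentic cadence, the second (mm. 21–30) with a perfect authentic cadence — a large antecedent–consequent pair, i.e. a double period.
Phrase 3 begins with different material from phrase 1, making it contrasting.

contrasting double period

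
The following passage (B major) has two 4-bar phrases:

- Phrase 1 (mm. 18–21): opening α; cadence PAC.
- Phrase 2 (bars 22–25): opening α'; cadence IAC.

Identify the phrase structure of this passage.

The second phrase closes with an imperfect authentic cadence, which is not stronger than the first phrase's perfect authentic cadence; without a weak→strong cadential pair there is no antecedent–consequent relationship, so this is a phrase group rather than a period.

phrase group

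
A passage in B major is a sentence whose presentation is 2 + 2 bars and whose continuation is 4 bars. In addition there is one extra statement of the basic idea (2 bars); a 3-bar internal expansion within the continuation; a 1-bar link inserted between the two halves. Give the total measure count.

Basic sentence: 2 + 2 + 4 = 8 bars.
8 (basic form) + 2 (extra statement) + 3 (internal expansion) + 1 (link) = 14.

14 measures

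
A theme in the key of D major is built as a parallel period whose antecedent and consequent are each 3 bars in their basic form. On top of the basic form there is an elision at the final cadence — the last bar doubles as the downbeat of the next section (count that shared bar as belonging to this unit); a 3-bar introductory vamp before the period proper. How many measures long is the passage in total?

9 measures

Basic parallel period: 3 + 3 = 6 bars.
6 (basic form) + 3 (introduction) = 9.
The elision shares a bar with the next section but does not change this unit's count.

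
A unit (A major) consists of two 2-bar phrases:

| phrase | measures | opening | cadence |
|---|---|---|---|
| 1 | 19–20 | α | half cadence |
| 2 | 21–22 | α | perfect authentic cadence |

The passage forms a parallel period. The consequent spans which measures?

The antecedent is the phrase ending with the weaker cadence (half cadence, phrase 1) and the consequent the one ending more conclusively (perfect authentic cadence, phrase 2); the consequent is measures 21–22.

measures 21–22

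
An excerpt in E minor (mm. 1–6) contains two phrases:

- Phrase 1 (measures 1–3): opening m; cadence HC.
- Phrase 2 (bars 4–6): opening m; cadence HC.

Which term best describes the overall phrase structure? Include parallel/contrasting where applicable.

repeated phrase

Both phrases have the same opening (m) and the same cadence (half cadence): the second is a restatement, not a consequent, so this is a repeated phrase rather than a period.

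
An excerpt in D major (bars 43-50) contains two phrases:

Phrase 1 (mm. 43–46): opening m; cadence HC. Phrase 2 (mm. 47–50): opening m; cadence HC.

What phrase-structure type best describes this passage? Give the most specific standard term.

Both phrases have the same opening (m) and the same cadence (half cadence): the second is a restatement, not a consequent, so this is a repeated phrase rather than a period.

repeated phrase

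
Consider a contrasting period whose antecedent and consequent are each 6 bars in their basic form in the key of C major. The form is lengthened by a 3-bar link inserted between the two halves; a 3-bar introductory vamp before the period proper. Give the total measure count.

Basic contrasting period: 6 + 6 = 12 bars.
12 (basic form) + 3 (link) + 3 (introduction) = 18.

18 measures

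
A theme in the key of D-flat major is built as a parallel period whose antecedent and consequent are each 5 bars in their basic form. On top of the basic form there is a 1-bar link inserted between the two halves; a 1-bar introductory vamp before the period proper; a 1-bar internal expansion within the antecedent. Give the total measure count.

Basic parallel period: 5 + 5 = 10 bars.
10 (basic form) + 1 (link) + 1 (introduction) + 1 (internal expansion) = 13.

13 measures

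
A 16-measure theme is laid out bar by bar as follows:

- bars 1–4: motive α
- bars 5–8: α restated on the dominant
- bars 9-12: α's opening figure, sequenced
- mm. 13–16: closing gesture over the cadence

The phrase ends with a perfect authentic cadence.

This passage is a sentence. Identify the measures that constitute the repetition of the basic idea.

measures 5–8

The presentation of a sentence is the basic idea (measures 1-4) plus its repetition (measures 5–8); the repetition of the basic idea is therefore mm. 5-8.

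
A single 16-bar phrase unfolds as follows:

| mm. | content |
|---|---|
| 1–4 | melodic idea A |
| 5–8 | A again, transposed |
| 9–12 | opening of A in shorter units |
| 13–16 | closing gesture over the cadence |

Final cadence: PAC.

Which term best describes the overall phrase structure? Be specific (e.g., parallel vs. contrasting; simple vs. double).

Basic idea (bars 1-4) + its repetition (bars 5-8) form the presentation; fragmentation and cadence (mm. 9–16) form the continuation — the 16-bar whole is a sentence.

sentence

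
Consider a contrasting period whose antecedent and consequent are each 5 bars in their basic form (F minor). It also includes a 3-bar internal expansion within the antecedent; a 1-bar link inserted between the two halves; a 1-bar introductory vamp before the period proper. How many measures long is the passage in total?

15 measures

Basic contrasting period: 5 + 5 = 10 bars.
10 (basic form) + 3 (internal expansion) + 1 (link) + 1 (introduction) = 15.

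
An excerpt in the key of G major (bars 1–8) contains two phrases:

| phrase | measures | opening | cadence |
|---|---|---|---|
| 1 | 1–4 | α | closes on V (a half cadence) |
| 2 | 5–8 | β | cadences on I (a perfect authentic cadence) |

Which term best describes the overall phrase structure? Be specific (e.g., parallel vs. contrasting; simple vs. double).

contrasting period

Phrase 1 ends with a half cadence (weaker) and phrase 2 with a perfect authentic cadence (stronger): antecedent + consequent = a period.
The two phrases open with different material (α / β), so the period is contrasting.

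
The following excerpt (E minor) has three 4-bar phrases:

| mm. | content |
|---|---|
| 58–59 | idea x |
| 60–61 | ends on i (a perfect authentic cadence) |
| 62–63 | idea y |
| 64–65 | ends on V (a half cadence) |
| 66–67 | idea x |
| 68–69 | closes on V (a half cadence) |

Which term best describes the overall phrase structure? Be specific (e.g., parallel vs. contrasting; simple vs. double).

The final phrase closes with a half cadence, which is not stronger than the preceding half cadence; the 3 phrases lack an overall antecedent–consequent design and so form a phrase group.

phrase group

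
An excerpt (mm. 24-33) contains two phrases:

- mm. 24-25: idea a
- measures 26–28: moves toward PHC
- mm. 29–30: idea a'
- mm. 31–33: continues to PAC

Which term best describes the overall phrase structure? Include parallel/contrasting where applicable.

Phrase 1 ends with a Phrygian half cadence (weaker) and phrase 2 with a perfect authentic cadence (stronger): antecedent + consequent = a period.
The two phrases open with the same material (a / a'), so the period is parallel.

parallel period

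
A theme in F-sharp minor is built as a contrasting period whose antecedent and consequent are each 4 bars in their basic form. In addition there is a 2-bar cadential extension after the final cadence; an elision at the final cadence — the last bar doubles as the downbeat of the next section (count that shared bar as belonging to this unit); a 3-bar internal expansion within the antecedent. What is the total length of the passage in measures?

13 measures

Basic contrasting period: 4 + 4 = 8 bars.
8 (basic form) + 2 (cadential extension) + 3 (internal expansion) = 13.
The elision shares a bar with the next section but does not change this unit's count.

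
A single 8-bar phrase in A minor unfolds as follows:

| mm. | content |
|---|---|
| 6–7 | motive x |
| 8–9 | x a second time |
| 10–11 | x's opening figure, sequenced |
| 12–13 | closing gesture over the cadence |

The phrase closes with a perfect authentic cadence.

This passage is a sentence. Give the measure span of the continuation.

measures 10–13

After the presentation (bars 6-9), the continuation covers the fragmentation through the cadence: bars 10-13.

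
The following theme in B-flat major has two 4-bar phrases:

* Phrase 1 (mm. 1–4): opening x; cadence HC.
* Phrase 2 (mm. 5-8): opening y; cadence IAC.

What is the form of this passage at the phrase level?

Phrase 1 ends with a half cadence (weaker) and phrase 2 with an imperfect authentic cadence (stronger): antecedent + consequent = a period.
The two phrases open with different material (x / y), so the period is contrasting.

contrasting period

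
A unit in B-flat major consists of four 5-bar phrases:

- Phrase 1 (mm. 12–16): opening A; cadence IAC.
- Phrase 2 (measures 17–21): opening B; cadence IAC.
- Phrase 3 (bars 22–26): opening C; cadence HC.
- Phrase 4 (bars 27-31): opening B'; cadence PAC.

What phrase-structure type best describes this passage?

contrasting double period

Four phrases in two halves: the first half (measures 12-21) ends with an imperfect authentic cadence, the second (mm. 22–31) with a perfect authentic cadence — a large antecedent–consequent pair, i.e. a double period.
Phrase 3 begins with different material from phrase 1, making it contrasting.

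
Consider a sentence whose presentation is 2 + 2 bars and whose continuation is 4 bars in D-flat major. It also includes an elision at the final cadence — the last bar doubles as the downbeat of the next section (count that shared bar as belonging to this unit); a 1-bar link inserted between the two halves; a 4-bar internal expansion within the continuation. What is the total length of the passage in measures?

Basic sentence: 2 + 2 + 4 = 8 bars.
8 (basic form) + 1 (link) + 4 (internal expansion) = 13.
The elision shares a bar with the next section but does not change this unit's count.

13 measures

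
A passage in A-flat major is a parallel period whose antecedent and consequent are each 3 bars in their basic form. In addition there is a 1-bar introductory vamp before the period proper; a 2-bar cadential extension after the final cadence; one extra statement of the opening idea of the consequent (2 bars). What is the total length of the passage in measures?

Basic parallel period: 3 + 3 = 6 bars.
6 (basic form) + 1 (introduction) + 2 (cadential extension) + 2 (extra statement) = 11.

11 measures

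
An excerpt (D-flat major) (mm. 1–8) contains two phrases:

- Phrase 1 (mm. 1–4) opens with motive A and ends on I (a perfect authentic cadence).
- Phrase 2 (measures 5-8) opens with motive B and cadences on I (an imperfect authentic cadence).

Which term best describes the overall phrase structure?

phrase group

The second phrase closes with an imperfect authentic cadence, which is not stronger than the first phrase's perfect authentic cadence; without a weak→strong cadential pair there is no antecedent–consequent relationship, so this is a phrase group rather than a period.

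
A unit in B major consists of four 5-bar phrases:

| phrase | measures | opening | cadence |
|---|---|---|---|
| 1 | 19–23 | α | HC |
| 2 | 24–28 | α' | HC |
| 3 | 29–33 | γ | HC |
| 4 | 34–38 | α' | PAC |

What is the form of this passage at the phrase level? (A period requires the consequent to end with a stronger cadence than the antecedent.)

contrasting double period

Four phrases in two halves: the first half (bars 19–28) ends with a half cadence, the second (bars 29-38) with a perfect authentic cadence — a large antecedent–consequent pair, i.e. a double period.
Phrase 3 begins with different material from phrase 1, making it contrasting.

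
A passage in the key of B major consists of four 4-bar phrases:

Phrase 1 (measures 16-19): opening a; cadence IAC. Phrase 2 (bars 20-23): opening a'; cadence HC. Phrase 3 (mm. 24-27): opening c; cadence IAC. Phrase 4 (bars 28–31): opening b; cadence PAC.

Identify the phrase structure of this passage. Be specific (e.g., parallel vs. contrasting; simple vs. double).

contrasting double period

Four phrases in two halves: the first half (bars 16–23) ends with a half cadence, the second (mm. 24–31) with a perfect authentic cadence — a large antecedent–consequent pair, i.e. a double period.
Phrase 3 begins with different material from phrase 1, making it contrasting.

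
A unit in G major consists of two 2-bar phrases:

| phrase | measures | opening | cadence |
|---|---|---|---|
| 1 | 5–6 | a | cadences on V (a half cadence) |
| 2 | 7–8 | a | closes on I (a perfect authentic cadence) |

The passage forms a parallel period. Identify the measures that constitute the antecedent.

measures 5–6

The antecedent is the phrase ending with the weaker cadence (half cadence, phrase 1) and the consequent the one ending more conclusively (perfect authentic cadence, phrase 2); the antecedent is mm. 5-6.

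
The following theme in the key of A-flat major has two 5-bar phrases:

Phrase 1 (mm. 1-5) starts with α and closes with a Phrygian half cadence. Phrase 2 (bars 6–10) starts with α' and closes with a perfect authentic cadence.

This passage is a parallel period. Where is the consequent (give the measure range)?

The antecedent is the phrase ending with the weaker cadence (Phrygian half cadence, phrase 1) and the consequent the one ending more conclusively (perfect authentic cadence, phrase 2); the consequent is mm. 6–10.

measures 6–10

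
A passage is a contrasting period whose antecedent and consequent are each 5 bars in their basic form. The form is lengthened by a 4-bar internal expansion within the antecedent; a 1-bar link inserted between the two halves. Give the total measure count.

Basic contrasting period: 5 + 5 = 10 bars.
10 (basic form) + 4 (internal expansion) + 1 (link) = 15.

15 measures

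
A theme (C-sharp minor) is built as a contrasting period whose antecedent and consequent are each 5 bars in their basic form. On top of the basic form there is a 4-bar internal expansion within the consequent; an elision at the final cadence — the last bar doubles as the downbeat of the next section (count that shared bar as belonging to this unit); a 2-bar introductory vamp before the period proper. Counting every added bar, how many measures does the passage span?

16 measures

Basic contrasting period: 5 + 5 = 10 bars.
10 (basic form) + 4 (internal expansion) + 2 (introduction) = 16.
The elision shares a bar with the next section but does not change this unit's count.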